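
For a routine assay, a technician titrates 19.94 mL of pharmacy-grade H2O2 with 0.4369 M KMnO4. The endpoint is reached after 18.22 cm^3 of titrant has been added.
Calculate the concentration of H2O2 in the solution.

0.9980 M

2 MnO4^- + 5 H2O2 + 6 H^+ → 2 Mn^2+ + 5 O2 + 8 H2O
n(KMnO4) = 0.01822 L × 0.4369 mol/L = 7.960 × 10^-3 mol
From the 5:2 mole ratio, n(H2O2) = 5/2 × 7.960 × 10^-3 = 0.01990 mol
[H2O2] = 0.01990 mol / 0.01994 L = 0.9980 mol/L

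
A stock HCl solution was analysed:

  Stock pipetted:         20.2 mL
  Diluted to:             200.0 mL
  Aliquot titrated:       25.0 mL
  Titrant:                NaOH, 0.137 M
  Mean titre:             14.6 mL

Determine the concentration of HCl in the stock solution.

0.792 M

HCl + NaOH → NaCl + H2O
n(NaOH) = 0.0146 × 0.137 = 2.00 × 10^-3 mol
n(HCl) in the aliquot = 2.00 × 10^-3 mol (1:1 ratio)
[HCl]_dilute = 2.00 × 10^-3 / 0.0250 = 0.0800 mol/L
Dilution factor = 200.0 / 20.2 = 9.901
[HCl]_stock = 0.0800 × 9.901 = 0.792 mol/L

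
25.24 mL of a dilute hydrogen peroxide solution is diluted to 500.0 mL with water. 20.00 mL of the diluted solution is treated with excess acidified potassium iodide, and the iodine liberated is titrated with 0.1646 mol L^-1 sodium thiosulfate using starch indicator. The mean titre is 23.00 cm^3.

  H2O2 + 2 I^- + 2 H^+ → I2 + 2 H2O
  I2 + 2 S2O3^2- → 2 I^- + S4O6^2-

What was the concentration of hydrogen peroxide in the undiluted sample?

n(S2O3^2-) = 0.02300 × 0.1646 = 3.786 × 10^-3 mol
n(I2) = n(S2O3^2-)/2 = 1.893 × 10^-3 mol
n(H2O2) in the aliquot = 1.893 × 10^-3 mol (1:1 ratio)
[H2O2]_dilute = 1.893 × 10^-3 / 0.02000 = 0.09465 mol/L
[H2O2]_original = 0.09465 × 500.0/25.24 = 1.875 mol/L

1.875 mol/L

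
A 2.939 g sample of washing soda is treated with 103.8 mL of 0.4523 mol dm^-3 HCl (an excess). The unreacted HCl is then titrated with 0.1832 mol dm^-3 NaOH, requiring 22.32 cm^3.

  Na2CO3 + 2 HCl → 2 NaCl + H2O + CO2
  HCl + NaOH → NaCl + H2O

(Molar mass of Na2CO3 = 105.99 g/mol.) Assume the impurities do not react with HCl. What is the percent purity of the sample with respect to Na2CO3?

77.28 %

n(HCl) added = 0.1038 × 0.4523 = 0.04695 mol
n(NaOH) used in back-titration = 0.02232 × 0.1832 = 4.089 × 10^-3 mol
n(HCl) left over = 4.089 × 10^-3 mol (1:1 ratio)
n(HCl) consumed by analyte = 0.04695 − 4.089 × 10^-3 = 0.04286 mol
From the 1:2 ratio, n(Na2CO3) = 1/2 × 0.04286 = 0.02143 mol
mass of Na2CO3 = 0.02143 × 105.99 = 2.271 g
% Na2CO3 = 2.271 / 2.939 × 100 = 77.28 %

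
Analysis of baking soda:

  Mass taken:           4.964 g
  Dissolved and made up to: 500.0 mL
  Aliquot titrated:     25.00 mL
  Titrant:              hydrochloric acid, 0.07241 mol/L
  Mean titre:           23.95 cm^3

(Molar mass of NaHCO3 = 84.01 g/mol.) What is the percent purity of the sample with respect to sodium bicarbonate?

NaHCO3 + HCl → NaCl + H2O + CO2
n(HCl) per titration = 0.02395 × 0.07241 = 1.734 × 10^-3 mol
n(NaHCO3) in each aliquot = 1.734 × 10^-3 mol (1:1 ratio)
n(NaHCO3) in the whole flask = 1.734 × 10^-3 × 500.0/25.00 = 0.03468 mol
mass of NaHCO3 = 0.03468 × 84.01 = 2.914 g
% NaHCO3 = 2.914 / 4.964 × 100 = 58.70 %

58.70 %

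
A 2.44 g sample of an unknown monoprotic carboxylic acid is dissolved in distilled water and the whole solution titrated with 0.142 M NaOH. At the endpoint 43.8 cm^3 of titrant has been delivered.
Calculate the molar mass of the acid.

n(NaOH) = 0.0438 L × 0.142 mol/L = 6.22 × 10^-3 mol
n(HA) = 6.22 × 10^-3 mol (1:1 ratio)
M = m / n = 2.44 g / 6.22 × 10^-3 mol = 392 g/mol

392 g/mol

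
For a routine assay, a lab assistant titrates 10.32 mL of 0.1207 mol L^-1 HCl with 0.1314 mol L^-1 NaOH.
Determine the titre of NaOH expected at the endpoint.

9.480 mL

HCl + NaOH → NaCl + H2O
n(HCl) = 0.01032 L × 0.1207 mol/L = 1.246 × 10^-3 mol
n(NaOH) = 1.246 × 10^-3 mol (1:1 stoichiometry)
V(NaOH) = 1.246 × 10^-3 mol / 0.1314 mol/L = 0.009480 L = 9.480 mL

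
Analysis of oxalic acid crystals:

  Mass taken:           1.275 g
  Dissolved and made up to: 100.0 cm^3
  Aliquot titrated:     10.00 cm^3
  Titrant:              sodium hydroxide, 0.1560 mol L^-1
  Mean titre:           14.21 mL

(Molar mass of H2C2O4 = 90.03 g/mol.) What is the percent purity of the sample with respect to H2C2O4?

78.26 %

H2C2O4 + 2 NaOH → Na2C2O4 + 2 H2O
n(NaOH) per titration = 0.01421 × 0.1560 = 2.217 × 10^-3 mol
From the 1:2 ratio, n(H2C2O4) in each aliquot = 1/2 × 2.217 × 10^-3 = 1.108 × 10^-3 mol
n(H2C2O4) in the whole flask = 1.108 × 10^-3 × 100.0/10.00 = 0.01108 mol
mass of H2C2O4 = 0.01108 × 90.03 = 0.9979 g
% H2C2O4 = 0.9979 / 1.275 × 100 = 78.26 %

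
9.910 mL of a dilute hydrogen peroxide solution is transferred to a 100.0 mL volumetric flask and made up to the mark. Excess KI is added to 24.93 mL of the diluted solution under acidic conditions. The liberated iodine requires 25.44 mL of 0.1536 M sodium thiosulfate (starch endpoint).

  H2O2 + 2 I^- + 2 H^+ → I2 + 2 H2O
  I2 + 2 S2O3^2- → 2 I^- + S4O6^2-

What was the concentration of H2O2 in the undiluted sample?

0.7908 M

n(S2O3^2-) = 0.02544 × 0.1536 = 3.908 × 10^-3 mol
n(I2) = n(S2O3^2-)/2 = 1.954 × 10^-3 mol
n(H2O2) in the aliquot = 1.954 × 10^-3 mol (1:1 ratio)
[H2O2]_dilute = 1.954 × 10^-3 / 0.02493 = 0.07837 mol/L
[H2O2]_original = 0.07837 × 100.0/9.910 = 0.7908 mol/L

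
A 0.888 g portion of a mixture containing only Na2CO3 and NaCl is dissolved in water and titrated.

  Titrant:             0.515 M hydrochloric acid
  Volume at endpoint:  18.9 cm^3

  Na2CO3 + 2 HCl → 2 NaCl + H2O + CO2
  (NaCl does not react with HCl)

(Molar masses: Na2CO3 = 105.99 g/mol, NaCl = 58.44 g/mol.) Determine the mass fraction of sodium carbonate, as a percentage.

58.1 %

n(HCl) = 0.0189 × 0.515 = 9.73 × 10^-3 mol
Let x = n(Na2CO3), y = n(NaCl).
Titrant: 2x = 9.73 × 10^-3;  mass: 105.99x + 58.44y = 0.888
Solving, x = 4.87 × 10^-3 mol, y = 6.37 × 10^-3 mol
mass of Na2CO3 = 4.87 × 10^-3 × 105.99 = 0.516 g
% Na2CO3 = 0.516 / 0.888 × 100 = 58.1 %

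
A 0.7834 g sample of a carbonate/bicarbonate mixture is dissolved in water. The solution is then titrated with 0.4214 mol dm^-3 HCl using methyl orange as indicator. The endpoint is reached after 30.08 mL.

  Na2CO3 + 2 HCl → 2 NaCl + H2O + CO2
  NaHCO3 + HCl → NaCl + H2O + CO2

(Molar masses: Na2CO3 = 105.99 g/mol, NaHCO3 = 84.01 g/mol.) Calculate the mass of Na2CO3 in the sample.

0.4810 g

n(HCl) = 0.03008 × 0.4214 = 0.01268 mol
Let x = n(Na2CO3), y = n(NaHCO3).
Titrant: 2x + 1y = 0.01268;  mass: 105.99x + 84.01y = 0.7834
Solving, x = 4.538 × 10^-3 mol, y = 3.600 × 10^-3 mol
mass of Na2CO3 = 4.538 × 10^-3 × 105.99 = 0.4810 g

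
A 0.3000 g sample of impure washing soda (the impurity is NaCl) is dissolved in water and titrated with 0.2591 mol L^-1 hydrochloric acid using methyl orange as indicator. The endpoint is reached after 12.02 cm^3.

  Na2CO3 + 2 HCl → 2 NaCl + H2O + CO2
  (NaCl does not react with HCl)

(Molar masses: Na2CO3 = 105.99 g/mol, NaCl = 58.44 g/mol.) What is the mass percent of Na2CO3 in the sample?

n(HCl) = 0.01202 × 0.2591 = 3.114 × 10^-3 mol
Let x = n(Na2CO3), y = n(NaCl).
Titrant: 2x = 3.114 × 10^-3;  mass: 105.99x + 58.44y = 0.3000
Solving, x = 1.557 × 10^-3 mol, y = 2.309 × 10^-3 mol
mass of Na2CO3 = 1.557 × 10^-3 × 105.99 = 0.1650 g
% Na2CO3 = 0.1650 / 0.3000 × 100 = 55.02 %

55.02 %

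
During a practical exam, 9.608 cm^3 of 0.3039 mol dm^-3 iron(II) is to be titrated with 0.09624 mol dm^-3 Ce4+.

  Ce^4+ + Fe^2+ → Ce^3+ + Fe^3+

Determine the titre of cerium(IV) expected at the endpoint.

n(Fe2+) = 0.009608 L × 0.3039 mol/L = 2.920 × 10^-3 mol
n(Ce4+) = 2.920 × 10^-3 mol (1:1 stoichiometry)
V(Ce4+) = 2.920 × 10^-3 mol / 0.09624 mol/L = 0.03034 L = 30.34 mL

30.34 mL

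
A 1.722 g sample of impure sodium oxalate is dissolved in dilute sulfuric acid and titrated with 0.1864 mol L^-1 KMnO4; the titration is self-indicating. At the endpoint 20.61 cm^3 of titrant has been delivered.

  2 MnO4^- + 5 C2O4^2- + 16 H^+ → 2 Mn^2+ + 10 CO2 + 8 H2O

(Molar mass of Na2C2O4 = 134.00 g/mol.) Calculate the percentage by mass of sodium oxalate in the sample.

n(KMnO4) = 0.02061 L × 0.1864 mol/L = 3.842 × 10^-3 mol
From the 5:2 ratio, n(Na2C2O4) = 5/2 × 3.842 × 10^-3 = 9.604 × 10^-3 mol
mass of Na2C2O4 = 9.604 × 10^-3 × 134.00 g/mol = 1.287 g
% Na2C2O4 = 1.287 / 1.722 × 100 = 74.74 %

74.74 %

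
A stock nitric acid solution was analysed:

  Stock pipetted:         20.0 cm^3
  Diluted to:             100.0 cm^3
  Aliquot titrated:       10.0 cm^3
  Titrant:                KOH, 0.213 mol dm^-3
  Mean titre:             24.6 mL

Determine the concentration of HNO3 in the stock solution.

HNO3 + KOH → KNO3 + H2O
n(KOH) = 0.0246 × 0.213 = 5.24 × 10^-3 mol
n(HNO3) in the aliquot = 5.24 × 10^-3 mol (1:1 ratio)
[HNO3]_dilute = 5.24 × 10^-3 / 0.0100 = 0.524 mol/L
Dilution factor = 100.0 / 20.0 = 5.000
[HNO3]_stock = 0.524 × 5.000 = 2.62 mol/L

2.62 mol/L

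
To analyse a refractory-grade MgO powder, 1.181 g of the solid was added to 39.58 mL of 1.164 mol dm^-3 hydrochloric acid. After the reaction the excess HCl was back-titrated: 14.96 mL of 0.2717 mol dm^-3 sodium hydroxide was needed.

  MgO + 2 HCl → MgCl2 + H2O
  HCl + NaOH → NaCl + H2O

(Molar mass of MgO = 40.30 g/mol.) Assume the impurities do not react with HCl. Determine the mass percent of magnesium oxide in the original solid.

71.67 %

n(HCl) added = 0.03958 × 1.164 = 0.04607 mol
n(NaOH) used in back-titration = 0.01496 × 0.2717 = 4.065 × 10^-3 mol
n(HCl) left over = 4.065 × 10^-3 mol (1:1 ratio)
n(HCl) consumed by analyte = 0.04607 − 4.065 × 10^-3 = 0.04201 mol
From the 1:2 ratio, n(MgO) = 1/2 × 0.04201 = 0.02100 mol
mass of MgO = 0.02100 × 40.30 = 0.8464 g
% MgO = 0.8464 / 1.181 × 100 = 71.67 %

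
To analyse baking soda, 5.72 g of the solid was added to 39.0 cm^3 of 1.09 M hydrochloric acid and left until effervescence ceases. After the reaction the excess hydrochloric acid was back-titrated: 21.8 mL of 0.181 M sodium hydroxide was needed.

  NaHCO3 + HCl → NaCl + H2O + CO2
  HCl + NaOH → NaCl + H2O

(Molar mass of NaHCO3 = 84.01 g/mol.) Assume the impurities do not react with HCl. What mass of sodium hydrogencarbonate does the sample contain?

3.24 g

n(HCl) added = 0.0390 × 1.09 = 0.0425 mol
n(NaOH) used in back-titration = 0.0218 × 0.181 = 3.95 × 10^-3 mol
n(HCl) left over = 3.95 × 10^-3 mol (1:1 ratio)
n(HCl) consumed by analyte = 0.0425 − 3.95 × 10^-3 = 0.0386 mol
n(NaHCO3) = 0.0386 mol (1:1 ratio)
mass of NaHCO3 = 0.0386 × 84.01 = 3.24 g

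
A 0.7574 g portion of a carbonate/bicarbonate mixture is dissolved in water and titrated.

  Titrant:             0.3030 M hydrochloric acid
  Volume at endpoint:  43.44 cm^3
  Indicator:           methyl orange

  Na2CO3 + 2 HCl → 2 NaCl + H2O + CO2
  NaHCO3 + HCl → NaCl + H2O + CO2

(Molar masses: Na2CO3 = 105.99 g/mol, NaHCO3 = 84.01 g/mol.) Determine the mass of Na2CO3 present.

0.5953 g

n(HCl) = 0.04344 × 0.3030 = 0.01316 mol
Let x = n(Na2CO3), y = n(NaHCO3).
Titrant: 2x + 1y = 0.01316;  mass: 105.99x + 84.01y = 0.7574
Solving, x = 5.616 × 10^-3 mol, y = 1.930 × 10^-3 mol
mass of Na2CO3 = 5.616 × 10^-3 × 105.99 = 0.5953 g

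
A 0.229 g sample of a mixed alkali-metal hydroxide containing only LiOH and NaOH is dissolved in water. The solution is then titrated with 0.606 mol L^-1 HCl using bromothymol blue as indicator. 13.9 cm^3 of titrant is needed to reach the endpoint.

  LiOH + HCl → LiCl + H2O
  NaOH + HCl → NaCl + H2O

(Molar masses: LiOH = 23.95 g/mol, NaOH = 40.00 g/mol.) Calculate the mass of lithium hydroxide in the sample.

0.161 g

n(HCl) = 0.0139 × 0.606 = 8.42 × 10^-3 mol
Let x = n(LiOH), y = n(NaOH).
Titrant: 1x + 1y = 8.42 × 10^-3;  mass: 23.95x + 40.00y = 0.229
Solving, x = 6.72 × 10^-3 mol, y = 1.70 × 10^-3 mol
mass of LiOH = 6.72 × 10^-3 × 23.95 = 0.161 g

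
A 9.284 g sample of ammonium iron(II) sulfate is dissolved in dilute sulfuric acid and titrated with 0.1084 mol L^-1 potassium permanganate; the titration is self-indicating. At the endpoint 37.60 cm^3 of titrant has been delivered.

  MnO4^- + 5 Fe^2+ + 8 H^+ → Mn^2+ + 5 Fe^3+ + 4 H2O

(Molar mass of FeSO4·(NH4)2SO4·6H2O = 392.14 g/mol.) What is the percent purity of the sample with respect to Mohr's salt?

86.08 %

n(KMnO4) = 0.03760 L × 0.1084 mol/L = 4.076 × 10^-3 mol
From the 5:1 ratio, n(FeSO4·(NH4)2SO4·6H2O) = 5/1 × 4.076 × 10^-3 = 0.02038 mol
mass of FeSO4·(NH4)2SO4·6H2O = 0.02038 × 392.14 g/mol = 7.991 g
% FeSO4·(NH4)2SO4·6H2O = 7.991 / 9.284 × 100 = 86.08 %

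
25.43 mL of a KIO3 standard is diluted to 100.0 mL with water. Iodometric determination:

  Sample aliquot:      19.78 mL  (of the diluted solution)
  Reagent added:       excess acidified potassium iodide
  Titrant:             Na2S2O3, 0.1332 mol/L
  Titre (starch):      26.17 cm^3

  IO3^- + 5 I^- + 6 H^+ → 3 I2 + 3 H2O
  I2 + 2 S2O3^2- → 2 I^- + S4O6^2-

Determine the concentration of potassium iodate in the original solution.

n(S2O3^2-) = 0.02617 × 0.1332 = 3.486 × 10^-3 mol
n(I2) = n(S2O3^2-)/2 = 1.743 × 10^-3 mol
From the 1:3 ratio, n(IO3^-) in the aliquot = 1/3 × 1.743 × 10^-3 = 5.810 × 10^-4 mol
[IO3^-]_dilute = 5.810 × 10^-4 / 0.01978 = 0.02937 mol/L
[IO3^-]_original = 0.02937 × 100.0/25.43 = 0.1155 mol/L

0.1155 mol/L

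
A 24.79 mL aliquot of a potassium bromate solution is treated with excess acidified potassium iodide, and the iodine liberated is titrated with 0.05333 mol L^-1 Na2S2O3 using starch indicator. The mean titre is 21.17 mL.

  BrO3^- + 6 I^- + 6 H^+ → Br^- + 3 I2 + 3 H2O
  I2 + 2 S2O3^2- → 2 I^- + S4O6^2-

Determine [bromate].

0.007590 mol/L

n(S2O3^2-) = 0.02117 × 0.05333 = 1.129 × 10^-3 mol
n(I2) = n(S2O3^2-)/2 = 5.645 × 10^-4 mol
From the 1:3 ratio, n(BrO3^-) in the aliquot = 1/3 × 5.645 × 10^-4 = 1.882 × 10^-4 mol
[BrO3^-] = 1.882 × 10^-4 / 0.02479 = 0.007590 mol/L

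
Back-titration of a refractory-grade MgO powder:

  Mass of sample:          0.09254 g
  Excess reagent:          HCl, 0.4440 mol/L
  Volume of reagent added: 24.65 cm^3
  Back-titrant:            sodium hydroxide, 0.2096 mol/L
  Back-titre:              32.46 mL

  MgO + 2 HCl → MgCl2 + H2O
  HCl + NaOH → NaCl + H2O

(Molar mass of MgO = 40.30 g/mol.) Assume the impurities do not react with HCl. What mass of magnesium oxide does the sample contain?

n(HCl) added = 0.02465 × 0.4440 = 0.01094 mol
n(NaOH) used in back-titration = 0.03246 × 0.2096 = 6.804 × 10^-3 mol
n(HCl) left over = 6.804 × 10^-3 mol (1:1 ratio)
n(HCl) consumed by analyte = 0.01094 − 6.804 × 10^-3 = 4.141 × 10^-3 mol
From the 1:2 ratio, n(MgO) = 1/2 × 4.141 × 10^-3 = 2.070 × 10^-3 mol
mass of MgO = 2.070 × 10^-3 × 40.30 = 0.08344 g

0.08344 g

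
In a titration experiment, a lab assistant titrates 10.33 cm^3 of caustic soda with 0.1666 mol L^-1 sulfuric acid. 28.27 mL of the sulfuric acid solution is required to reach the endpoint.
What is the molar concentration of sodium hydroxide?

2 NaOH + H2SO4 → Na2SO4 + 2 H2O
n(H2SO4) = 0.02827 L × 0.1666 mol/L = 4.710 × 10^-3 mol
From the 2:1 mole ratio, n(NaOH) = 2/1 × 4.710 × 10^-3 = 9.420 × 10^-3 mol
[NaOH] = 9.420 × 10^-3 mol / 0.01033 L = 0.9119 mol/L

0.9119 mol/L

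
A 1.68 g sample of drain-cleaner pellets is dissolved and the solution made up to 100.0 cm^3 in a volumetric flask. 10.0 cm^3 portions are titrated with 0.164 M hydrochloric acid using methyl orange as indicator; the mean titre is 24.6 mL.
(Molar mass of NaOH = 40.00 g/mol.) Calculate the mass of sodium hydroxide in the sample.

NaOH + HCl → NaCl + H2O
n(HCl) per titration = 0.0246 × 0.164 = 4.03 × 10^-3 mol
n(NaOH) in each aliquot = 4.03 × 10^-3 mol (1:1 ratio)
n(NaOH) in the whole flask = 4.03 × 10^-3 × 100.0/10.0 = 0.0403 mol
mass of NaOH = 0.0403 × 40.00 = 1.61 g

1.61 g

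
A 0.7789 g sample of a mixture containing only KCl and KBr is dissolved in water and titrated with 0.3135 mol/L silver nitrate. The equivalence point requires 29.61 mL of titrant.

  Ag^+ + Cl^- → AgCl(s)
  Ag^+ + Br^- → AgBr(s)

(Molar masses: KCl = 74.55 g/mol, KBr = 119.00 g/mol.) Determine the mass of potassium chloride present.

0.5463 g

n(AgNO3) = 0.02961 × 0.3135 = 9.283 × 10^-3 mol
Let x = n(KCl), y = n(KBr).
Titrant: 1x + 1y = 9.283 × 10^-3;  mass: 74.55x + 119.00y = 0.7789
Solving, x = 7.328 × 10^-3 mol, y = 1.954 × 10^-3 mol
mass of KCl = 7.328 × 10^-3 × 74.55 = 0.5463 g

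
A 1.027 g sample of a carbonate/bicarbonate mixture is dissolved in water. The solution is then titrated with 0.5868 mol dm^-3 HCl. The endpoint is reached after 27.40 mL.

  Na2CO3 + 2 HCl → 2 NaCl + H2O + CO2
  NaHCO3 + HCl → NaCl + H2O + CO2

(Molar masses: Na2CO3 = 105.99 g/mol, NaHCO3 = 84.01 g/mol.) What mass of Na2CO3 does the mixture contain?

0.5532 g

n(HCl) = 0.02740 × 0.5868 = 0.01608 mol
Let x = n(Na2CO3), y = n(NaHCO3).
Titrant: 2x + 1y = 0.01608;  mass: 105.99x + 84.01y = 1.027
Solving, x = 5.219 × 10^-3 mol, y = 5.640 × 10^-3 mol
mass of Na2CO3 = 5.219 × 10^-3 × 105.99 = 0.5532 g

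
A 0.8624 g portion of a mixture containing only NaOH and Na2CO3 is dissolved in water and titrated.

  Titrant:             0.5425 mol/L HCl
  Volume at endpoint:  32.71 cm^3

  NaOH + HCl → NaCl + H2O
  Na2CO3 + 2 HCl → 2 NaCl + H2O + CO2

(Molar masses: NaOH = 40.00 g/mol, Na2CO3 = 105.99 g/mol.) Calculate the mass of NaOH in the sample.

0.2401 g

n(HCl) = 0.03271 × 0.5425 = 0.01775 mol
Let x = n(NaOH), y = n(Na2CO3).
Titrant: 1x + 2y = 0.01775;  mass: 40.00x + 105.99y = 0.8624
Solving, x = 6.003 × 10^-3 mol, y = 5.871 × 10^-3 mol
mass of NaOH = 6.003 × 10^-3 × 40.00 = 0.2401 g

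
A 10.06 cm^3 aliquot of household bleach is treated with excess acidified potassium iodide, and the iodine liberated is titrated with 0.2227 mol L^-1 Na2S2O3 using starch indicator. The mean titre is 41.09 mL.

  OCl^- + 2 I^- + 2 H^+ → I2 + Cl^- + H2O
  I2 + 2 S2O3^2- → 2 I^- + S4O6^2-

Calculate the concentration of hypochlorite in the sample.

n(S2O3^2-) = 0.04109 × 0.2227 = 9.151 × 10^-3 mol
n(I2) = n(S2O3^2-)/2 = 4.575 × 10^-3 mol
n(OCl^-) in the aliquot = 4.575 × 10^-3 mol (1:1 ratio)
[OCl^-] = 4.575 × 10^-3 / 0.01006 = 0.4548 mol/L

0.4548 mol/L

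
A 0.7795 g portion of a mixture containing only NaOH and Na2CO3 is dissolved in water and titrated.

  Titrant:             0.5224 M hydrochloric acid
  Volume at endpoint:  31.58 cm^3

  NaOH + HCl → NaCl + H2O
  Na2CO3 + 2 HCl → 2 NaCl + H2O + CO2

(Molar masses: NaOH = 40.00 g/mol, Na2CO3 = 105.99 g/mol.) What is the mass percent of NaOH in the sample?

37.43 %

n(HCl) = 0.03158 × 0.5224 = 0.01650 mol
Let x = n(NaOH), y = n(Na2CO3).
Titrant: 1x + 2y = 0.01650;  mass: 40.00x + 105.99y = 0.7795
Solving, x = 7.294 × 10^-3 mol, y = 4.602 × 10^-3 mol
mass of NaOH = 7.294 × 10^-3 × 40.00 = 0.2917 g
% NaOH = 0.2917 / 0.7795 × 100 = 37.43 %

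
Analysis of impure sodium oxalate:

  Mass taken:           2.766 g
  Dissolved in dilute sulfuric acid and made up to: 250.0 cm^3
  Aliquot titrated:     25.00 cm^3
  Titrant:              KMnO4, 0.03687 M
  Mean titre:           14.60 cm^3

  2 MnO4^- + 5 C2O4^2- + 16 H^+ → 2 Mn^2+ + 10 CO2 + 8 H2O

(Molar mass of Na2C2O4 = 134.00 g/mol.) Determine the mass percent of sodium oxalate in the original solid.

n(KMnO4) per titration = 0.01460 × 0.03687 = 5.383 × 10^-4 mol
From the 5:2 ratio, n(Na2C2O4) in each aliquot = 5/2 × 5.383 × 10^-4 = 1.346 × 10^-3 mol
n(Na2C2O4) in the whole flask = 1.346 × 10^-3 × 250.0/25.00 = 0.01346 mol
mass of Na2C2O4 = 0.01346 × 134.00 = 1.803 g
% Na2C2O4 = 1.803 / 2.766 × 100 = 65.20 %

65.20 %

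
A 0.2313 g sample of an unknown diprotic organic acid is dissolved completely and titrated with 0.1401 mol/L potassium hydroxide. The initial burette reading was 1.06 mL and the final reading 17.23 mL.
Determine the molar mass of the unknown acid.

204.2 g/mol

n(KOH) = 0.01617 L × 0.1401 mol/L = 2.265 × 10^-3 mol
From the 1:2 ratio, n(H2A) = 1/2 × 2.265 × 10^-3 = 1.133 × 10^-3 mol
M = m / n = 0.2313 g / 1.133 × 10^-3 mol = 204.2 g/mol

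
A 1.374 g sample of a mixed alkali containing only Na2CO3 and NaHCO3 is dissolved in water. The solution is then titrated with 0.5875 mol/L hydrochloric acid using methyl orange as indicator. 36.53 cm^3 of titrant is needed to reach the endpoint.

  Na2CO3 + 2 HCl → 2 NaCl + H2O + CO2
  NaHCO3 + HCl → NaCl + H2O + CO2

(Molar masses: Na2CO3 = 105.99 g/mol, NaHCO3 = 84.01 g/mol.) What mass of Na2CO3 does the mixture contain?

0.7330 g

n(HCl) = 0.03653 × 0.5875 = 0.02146 mol
Let x = n(Na2CO3), y = n(NaHCO3).
Titrant: 2x + 1y = 0.02146;  mass: 105.99x + 84.01y = 1.374
Solving, x = 6.916 × 10^-3 mol, y = 7.630 × 10^-3 mol
mass of Na2CO3 = 6.916 × 10^-3 × 105.99 = 0.7330 g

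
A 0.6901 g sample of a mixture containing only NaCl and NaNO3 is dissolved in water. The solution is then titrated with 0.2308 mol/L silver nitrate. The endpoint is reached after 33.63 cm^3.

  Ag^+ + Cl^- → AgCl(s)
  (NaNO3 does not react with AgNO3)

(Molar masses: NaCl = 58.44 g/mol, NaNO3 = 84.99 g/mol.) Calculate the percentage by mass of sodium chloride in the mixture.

n(AgNO3) = 0.03363 × 0.2308 = 7.762 × 10^-3 mol
Let x = n(NaCl), y = n(NaNO3).
Titrant: 1x = 7.762 × 10^-3;  mass: 58.44x + 84.99y = 0.6901
Solving, x = 7.762 × 10^-3 mol, y = 2.783 × 10^-3 mol
mass of NaCl = 7.762 × 10^-3 × 58.44 = 0.4536 g
% NaCl = 0.4536 / 0.6901 × 100 = 65.73 %

65.73 %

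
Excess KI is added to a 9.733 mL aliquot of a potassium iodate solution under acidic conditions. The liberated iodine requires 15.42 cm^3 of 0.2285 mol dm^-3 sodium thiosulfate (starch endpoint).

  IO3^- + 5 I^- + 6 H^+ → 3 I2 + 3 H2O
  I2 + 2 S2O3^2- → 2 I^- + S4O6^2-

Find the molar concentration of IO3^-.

0.06034 mol/L

n(S2O3^2-) = 0.01542 × 0.2285 = 3.523 × 10^-3 mol
n(I2) = n(S2O3^2-)/2 = 1.762 × 10^-3 mol
From the 1:3 ratio, n(IO3^-) in the aliquot = 1/3 × 1.762 × 10^-3 = 5.872 × 10^-4 mol
[IO3^-] = 5.872 × 10^-4 / 0.009733 = 0.06034 mol/L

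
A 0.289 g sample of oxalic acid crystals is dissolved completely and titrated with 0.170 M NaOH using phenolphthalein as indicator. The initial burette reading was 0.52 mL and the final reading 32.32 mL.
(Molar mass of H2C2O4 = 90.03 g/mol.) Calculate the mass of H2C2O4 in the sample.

0.243 g

H2C2O4 + 2 NaOH → Na2C2O4 + 2 H2O
n(NaOH) = 0.0318 L × 0.170 mol/L = 5.41 × 10^-3 mol
From the 1:2 ratio, n(H2C2O4) = 1/2 × 5.41 × 10^-3 = 2.70 × 10^-3 mol
mass of H2C2O4 = 2.70 × 10^-3 × 90.03 g/mol = 0.243 g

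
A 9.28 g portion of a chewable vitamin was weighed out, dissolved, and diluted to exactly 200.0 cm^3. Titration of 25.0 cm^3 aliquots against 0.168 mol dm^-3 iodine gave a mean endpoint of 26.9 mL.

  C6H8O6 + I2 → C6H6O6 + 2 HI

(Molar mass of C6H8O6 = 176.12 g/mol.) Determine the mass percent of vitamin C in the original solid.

n(I2) per titration = 0.0269 × 0.168 = 4.52 × 10^-3 mol
n(C6H8O6) in each aliquot = 4.52 × 10^-3 mol (1:1 ratio)
n(C6H8O6) in the whole flask = 4.52 × 10^-3 × 200.0/25.0 = 0.0362 mol
mass of C6H8O6 = 0.0362 × 176.12 = 6.37 g
% C6H8O6 = 6.37 / 9.28 × 100 = 68.6 %

68.6 %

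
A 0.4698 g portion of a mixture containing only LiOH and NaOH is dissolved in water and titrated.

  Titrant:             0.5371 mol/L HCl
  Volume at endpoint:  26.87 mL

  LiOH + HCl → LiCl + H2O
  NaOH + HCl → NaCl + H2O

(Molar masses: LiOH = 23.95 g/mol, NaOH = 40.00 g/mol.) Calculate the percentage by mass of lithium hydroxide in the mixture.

34.14 %

n(HCl) = 0.02687 × 0.5371 = 0.01443 mol
Let x = n(LiOH), y = n(NaOH).
Titrant: 1x + 1y = 0.01443;  mass: 23.95x + 40.00y = 0.4698
Solving, x = 6.696 × 10^-3 mol, y = 7.736 × 10^-3 mol
mass of LiOH = 6.696 × 10^-3 × 23.95 = 0.1604 g
% LiOH = 0.1604 / 0.4698 × 100 = 34.14 %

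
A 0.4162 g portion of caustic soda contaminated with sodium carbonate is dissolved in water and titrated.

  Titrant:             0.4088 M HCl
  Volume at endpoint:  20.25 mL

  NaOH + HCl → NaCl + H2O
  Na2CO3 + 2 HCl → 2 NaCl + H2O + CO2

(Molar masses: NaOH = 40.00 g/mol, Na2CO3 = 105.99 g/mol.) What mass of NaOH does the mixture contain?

0.06927 g

n(HCl) = 0.02025 × 0.4088 = 8.278 × 10^-3 mol
Let x = n(NaOH), y = n(Na2CO3).
Titrant: 1x + 2y = 8.278 × 10^-3;  mass: 40.00x + 105.99y = 0.4162
Solving, x = 1.732 × 10^-3 mol, y = 3.273 × 10^-3 mol
mass of NaOH = 1.732 × 10^-3 × 40.00 = 0.06927 g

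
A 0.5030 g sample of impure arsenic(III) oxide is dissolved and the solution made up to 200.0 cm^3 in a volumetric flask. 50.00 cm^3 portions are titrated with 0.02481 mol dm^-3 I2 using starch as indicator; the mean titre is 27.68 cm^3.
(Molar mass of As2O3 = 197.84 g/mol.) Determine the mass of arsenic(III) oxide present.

0.2717 g

As2O3 + 2 I2 + 2 H2O → As2O5 + 4 HI
n(I2) per titration = 0.02768 × 0.02481 = 6.867 × 10^-4 mol
From the 1:2 ratio, n(As2O3) in each aliquot = 1/2 × 6.867 × 10^-4 = 3.434 × 10^-4 mol
n(As2O3) in the whole flask = 3.434 × 10^-4 × 200.0/50.00 = 1.373 × 10^-3 mol
mass of As2O3 = 1.373 × 10^-3 × 197.84 = 0.2717 g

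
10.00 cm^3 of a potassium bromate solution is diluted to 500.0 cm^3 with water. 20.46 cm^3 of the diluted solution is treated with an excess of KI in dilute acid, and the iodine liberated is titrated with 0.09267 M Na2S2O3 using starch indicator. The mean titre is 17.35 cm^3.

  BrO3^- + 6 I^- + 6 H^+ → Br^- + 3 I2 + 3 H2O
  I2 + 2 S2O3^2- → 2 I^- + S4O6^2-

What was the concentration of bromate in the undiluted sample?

n(S2O3^2-) = 0.01735 × 0.09267 = 1.608 × 10^-3 mol
n(I2) = n(S2O3^2-)/2 = 8.039 × 10^-4 mol
From the 1:3 ratio, n(BrO3^-) in the aliquot = 1/3 × 8.039 × 10^-4 = 2.680 × 10^-4 mol
[BrO3^-]_dilute = 2.680 × 10^-4 / 0.02046 = 0.01310 mol/L
[BrO3^-]_original = 0.01310 × 500.0/10.00 = 0.6549 mol/L

0.6549 M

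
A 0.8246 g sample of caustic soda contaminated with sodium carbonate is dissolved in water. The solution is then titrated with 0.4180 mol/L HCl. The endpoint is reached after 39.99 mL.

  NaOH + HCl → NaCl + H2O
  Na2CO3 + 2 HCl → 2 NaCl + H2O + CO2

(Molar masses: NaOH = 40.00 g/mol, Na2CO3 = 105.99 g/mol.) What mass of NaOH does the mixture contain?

n(HCl) = 0.03999 × 0.4180 = 0.01672 mol
Let x = n(NaOH), y = n(Na2CO3).
Titrant: 1x + 2y = 0.01672;  mass: 40.00x + 105.99y = 0.8246
Solving, x = 4.714 × 10^-3 mol, y = 6.001 × 10^-3 mol
mass of NaOH = 4.714 × 10^-3 × 40.00 = 0.1885 g

0.1885 g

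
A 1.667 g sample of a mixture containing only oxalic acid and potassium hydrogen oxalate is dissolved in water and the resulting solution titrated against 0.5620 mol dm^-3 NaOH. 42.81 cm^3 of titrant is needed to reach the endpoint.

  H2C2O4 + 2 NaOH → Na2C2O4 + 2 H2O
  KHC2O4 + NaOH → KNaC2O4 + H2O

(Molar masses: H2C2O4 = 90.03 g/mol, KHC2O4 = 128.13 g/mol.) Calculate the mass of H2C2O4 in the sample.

0.7667 g

n(NaOH) = 0.04281 × 0.5620 = 0.02406 mol
Let x = n(H2C2O4), y = n(KHC2O4).
Titrant: 2x + 1y = 0.02406;  mass: 90.03x + 128.13y = 1.667
Solving, x = 8.517 × 10^-3 mol, y = 7.026 × 10^-3 mol
mass of H2C2O4 = 8.517 × 10^-3 × 90.03 = 0.7667 g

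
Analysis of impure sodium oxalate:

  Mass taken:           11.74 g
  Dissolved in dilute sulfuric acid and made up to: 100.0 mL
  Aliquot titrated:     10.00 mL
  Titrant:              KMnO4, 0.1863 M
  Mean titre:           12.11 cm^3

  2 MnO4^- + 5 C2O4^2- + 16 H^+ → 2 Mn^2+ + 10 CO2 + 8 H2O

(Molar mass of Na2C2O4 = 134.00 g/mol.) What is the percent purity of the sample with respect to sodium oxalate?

n(KMnO4) per titration = 0.01211 × 0.1863 = 2.256 × 10^-3 mol
From the 5:2 ratio, n(Na2C2O4) in each aliquot = 5/2 × 2.256 × 10^-3 = 5.640 × 10^-3 mol
n(Na2C2O4) in the whole flask = 5.640 × 10^-3 × 100.0/10.00 = 0.05640 mol
mass of Na2C2O4 = 0.05640 × 134.00 = 7.558 g
% Na2C2O4 = 7.558 / 11.74 × 100 = 64.38 %

64.38 %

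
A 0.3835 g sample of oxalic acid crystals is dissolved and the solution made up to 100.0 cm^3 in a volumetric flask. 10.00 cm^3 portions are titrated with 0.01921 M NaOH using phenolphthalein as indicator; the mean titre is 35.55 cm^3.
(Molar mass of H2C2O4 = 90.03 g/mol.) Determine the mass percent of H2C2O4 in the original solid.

80.16 %

H2C2O4 + 2 NaOH → Na2C2O4 + 2 H2O
n(NaOH) per titration = 0.03555 × 0.01921 = 6.829 × 10^-4 mol
From the 1:2 ratio, n(H2C2O4) in each aliquot = 1/2 × 6.829 × 10^-4 = 3.415 × 10^-4 mol
n(H2C2O4) in the whole flask = 3.415 × 10^-4 × 100.0/10.00 = 3.415 × 10^-3 mol
mass of H2C2O4 = 3.415 × 10^-3 × 90.03 = 0.3074 g
% H2C2O4 = 0.3074 / 0.3835 × 100 = 80.16 %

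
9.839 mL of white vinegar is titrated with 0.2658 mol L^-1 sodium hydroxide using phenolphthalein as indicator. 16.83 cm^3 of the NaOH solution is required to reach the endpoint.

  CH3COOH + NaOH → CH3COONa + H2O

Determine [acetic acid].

n(NaOH) = 0.01683 L × 0.2658 mol/L = 4.473 × 10^-3 mol
n(CH3COOH) = 4.473 × 10^-3 mol (1:1 mole ratio)
[CH3COOH] = 4.473 × 10^-3 mol / 0.009839 L = 0.4547 mol/L

0.4547 mol/L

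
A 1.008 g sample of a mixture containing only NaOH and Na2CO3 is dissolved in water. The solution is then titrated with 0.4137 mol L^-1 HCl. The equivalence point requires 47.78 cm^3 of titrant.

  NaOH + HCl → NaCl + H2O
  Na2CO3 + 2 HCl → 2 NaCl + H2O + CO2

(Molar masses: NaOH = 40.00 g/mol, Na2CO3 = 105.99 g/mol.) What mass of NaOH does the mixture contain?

n(HCl) = 0.04778 × 0.4137 = 0.01977 mol
Let x = n(NaOH), y = n(Na2CO3).
Titrant: 1x + 2y = 0.01977;  mass: 40.00x + 105.99y = 1.008
Solving, x = 3.042 × 10^-3 mol, y = 8.362 × 10^-3 mol
mass of NaOH = 3.042 × 10^-3 × 40.00 = 0.1217 g

0.1217 g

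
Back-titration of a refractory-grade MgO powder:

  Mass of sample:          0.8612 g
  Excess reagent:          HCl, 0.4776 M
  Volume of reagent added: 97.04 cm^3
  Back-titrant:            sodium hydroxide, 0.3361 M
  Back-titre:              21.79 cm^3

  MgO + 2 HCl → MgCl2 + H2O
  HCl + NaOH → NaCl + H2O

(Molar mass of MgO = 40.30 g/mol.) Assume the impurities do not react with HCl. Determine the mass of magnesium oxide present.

n(HCl) added = 0.09704 × 0.4776 = 0.04635 mol
n(NaOH) used in back-titration = 0.02179 × 0.3361 = 7.324 × 10^-3 mol
n(HCl) left over = 7.324 × 10^-3 mol (1:1 ratio)
n(HCl) consumed by analyte = 0.04635 − 7.324 × 10^-3 = 0.03902 mol
From the 1:2 ratio, n(MgO) = 1/2 × 0.03902 = 0.01951 mol
mass of MgO = 0.01951 × 40.30 = 0.7863 g

0.7863 g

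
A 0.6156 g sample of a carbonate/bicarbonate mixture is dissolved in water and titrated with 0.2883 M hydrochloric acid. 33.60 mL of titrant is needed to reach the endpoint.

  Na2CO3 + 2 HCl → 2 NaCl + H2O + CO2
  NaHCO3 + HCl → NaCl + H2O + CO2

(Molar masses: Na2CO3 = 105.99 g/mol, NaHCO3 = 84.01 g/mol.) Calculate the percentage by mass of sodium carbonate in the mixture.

55.01 %

n(HCl) = 0.03360 × 0.2883 = 9.687 × 10^-3 mol
Let x = n(Na2CO3), y = n(NaHCO3).
Titrant: 2x + 1y = 9.687 × 10^-3;  mass: 105.99x + 84.01y = 0.6156
Solving, x = 3.195 × 10^-3 mol, y = 3.297 × 10^-3 mol
mass of Na2CO3 = 3.195 × 10^-3 × 105.99 = 0.3387 g
% Na2CO3 = 0.3387 / 0.6156 × 100 = 55.01 %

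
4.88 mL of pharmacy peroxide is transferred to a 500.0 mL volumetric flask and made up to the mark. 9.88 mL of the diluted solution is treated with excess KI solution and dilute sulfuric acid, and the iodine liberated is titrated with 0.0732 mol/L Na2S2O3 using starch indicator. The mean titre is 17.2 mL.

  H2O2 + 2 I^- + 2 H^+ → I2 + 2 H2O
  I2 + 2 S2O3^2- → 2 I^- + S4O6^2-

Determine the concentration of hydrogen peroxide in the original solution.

n(S2O3^2-) = 0.0172 × 0.0732 = 1.26 × 10^-3 mol
n(I2) = n(S2O3^2-)/2 = 6.30 × 10^-4 mol
n(H2O2) in the aliquot = 6.30 × 10^-4 mol (1:1 ratio)
[H2O2]_dilute = 6.30 × 10^-4 / 0.00988 = 0.0637 mol/L
[H2O2]_original = 0.0637 × 500.0/4.88 = 6.53 mol/L

6.53 mol/L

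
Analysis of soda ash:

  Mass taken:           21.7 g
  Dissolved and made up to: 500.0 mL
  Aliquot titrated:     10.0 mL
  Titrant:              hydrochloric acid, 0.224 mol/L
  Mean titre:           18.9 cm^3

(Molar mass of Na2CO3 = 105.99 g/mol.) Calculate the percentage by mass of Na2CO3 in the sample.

51.7 %

Na2CO3 + 2 HCl → 2 NaCl + H2O + CO2
n(HCl) per titration = 0.0189 × 0.224 = 4.23 × 10^-3 mol
From the 1:2 ratio, n(Na2CO3) in each aliquot = 1/2 × 4.23 × 10^-3 = 2.12 × 10^-3 mol
n(Na2CO3) in the whole flask = 2.12 × 10^-3 × 500.0/10.0 = 0.106 mol
mass of Na2CO3 = 0.106 × 105.99 = 11.2 g
% Na2CO3 = 11.2 / 21.7 × 100 = 51.7 %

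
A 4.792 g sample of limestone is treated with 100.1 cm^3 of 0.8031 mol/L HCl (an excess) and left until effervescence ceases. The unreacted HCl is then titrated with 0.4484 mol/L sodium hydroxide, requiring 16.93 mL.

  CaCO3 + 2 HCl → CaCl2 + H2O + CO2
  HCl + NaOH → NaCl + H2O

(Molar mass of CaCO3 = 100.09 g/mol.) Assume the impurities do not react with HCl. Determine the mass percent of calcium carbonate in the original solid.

n(HCl) added = 0.1001 × 0.8031 = 0.08039 mol
n(NaOH) used in back-titration = 0.01693 × 0.4484 = 7.591 × 10^-3 mol
n(HCl) left over = 7.591 × 10^-3 mol (1:1 ratio)
n(HCl) consumed by analyte = 0.08039 − 7.591 × 10^-3 = 0.07280 mol
From the 1:2 ratio, n(CaCO3) = 1/2 × 0.07280 = 0.03640 mol
mass of CaCO3 = 0.03640 × 100.09 = 3.643 g
% CaCO3 = 3.643 / 4.792 × 100 = 76.03 %

76.03 %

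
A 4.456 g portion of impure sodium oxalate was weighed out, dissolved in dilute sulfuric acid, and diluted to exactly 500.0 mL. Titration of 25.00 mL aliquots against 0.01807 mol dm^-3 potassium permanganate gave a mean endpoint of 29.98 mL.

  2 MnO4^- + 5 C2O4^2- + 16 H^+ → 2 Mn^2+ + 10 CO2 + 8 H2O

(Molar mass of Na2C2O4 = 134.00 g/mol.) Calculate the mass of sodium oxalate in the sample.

n(KMnO4) per titration = 0.02998 × 0.01807 = 5.417 × 10^-4 mol
From the 5:2 ratio, n(Na2C2O4) in each aliquot = 5/2 × 5.417 × 10^-4 = 1.354 × 10^-3 mol
n(Na2C2O4) in the whole flask = 1.354 × 10^-3 × 500.0/25.00 = 0.02709 mol
mass of Na2C2O4 = 0.02709 × 134.00 = 3.630 g

3.630 g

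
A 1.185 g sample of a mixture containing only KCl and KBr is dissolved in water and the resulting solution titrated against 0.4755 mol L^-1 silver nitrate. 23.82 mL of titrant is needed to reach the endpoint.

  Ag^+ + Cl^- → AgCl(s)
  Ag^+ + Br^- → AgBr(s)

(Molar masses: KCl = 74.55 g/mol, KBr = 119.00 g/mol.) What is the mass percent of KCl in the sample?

23.05 %

n(AgNO3) = 0.02382 × 0.4755 = 0.01133 mol
Let x = n(KCl), y = n(KBr).
Titrant: 1x + 1y = 0.01133;  mass: 74.55x + 119.00y = 1.185
Solving, x = 3.664 × 10^-3 mol, y = 7.663 × 10^-3 mol
mass of KCl = 3.664 × 10^-3 × 74.55 = 0.2731 g
% KCl = 0.2731 / 1.185 × 100 = 23.05 %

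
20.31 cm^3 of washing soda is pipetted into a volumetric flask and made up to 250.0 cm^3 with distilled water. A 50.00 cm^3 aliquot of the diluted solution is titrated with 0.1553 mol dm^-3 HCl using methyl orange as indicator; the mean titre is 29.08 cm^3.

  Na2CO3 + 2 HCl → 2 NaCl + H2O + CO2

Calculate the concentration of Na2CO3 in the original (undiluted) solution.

n(HCl) = 0.02908 × 0.1553 = 4.516 × 10^-3 mol
From the 1:2 ratio, n(Na2CO3) in the aliquot = 1/2 × 4.516 × 10^-3 = 2.258 × 10^-3 mol
[Na2CO3]_dilute = 2.258 × 10^-3 / 0.05000 = 0.04516 mol/L
Dilution factor = 250.0 / 20.31 = 12.31
[Na2CO3]_stock = 0.04516 × 12.31 = 0.5559 mol/L

0.5559 mol/L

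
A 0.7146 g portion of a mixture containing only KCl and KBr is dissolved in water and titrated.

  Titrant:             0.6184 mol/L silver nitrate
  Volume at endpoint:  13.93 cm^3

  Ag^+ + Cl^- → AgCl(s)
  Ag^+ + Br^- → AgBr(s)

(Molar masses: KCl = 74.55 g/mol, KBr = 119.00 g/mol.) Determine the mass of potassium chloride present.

0.5208 g

n(AgNO3) = 0.01393 × 0.6184 = 8.614 × 10^-3 mol
Let x = n(KCl), y = n(KBr).
Titrant: 1x + 1y = 8.614 × 10^-3;  mass: 74.55x + 119.00y = 0.7146
Solving, x = 6.985 × 10^-3 mol, y = 1.629 × 10^-3 mol
mass of KCl = 6.985 × 10^-3 × 74.55 = 0.5208 g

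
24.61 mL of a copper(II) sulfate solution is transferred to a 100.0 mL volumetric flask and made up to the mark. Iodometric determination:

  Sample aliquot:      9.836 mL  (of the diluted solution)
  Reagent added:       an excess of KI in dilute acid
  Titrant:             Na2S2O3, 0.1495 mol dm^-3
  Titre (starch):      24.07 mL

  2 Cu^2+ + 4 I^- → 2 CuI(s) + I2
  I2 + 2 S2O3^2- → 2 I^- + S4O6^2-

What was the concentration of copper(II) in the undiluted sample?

1.487 mol/L

n(S2O3^2-) = 0.02407 × 0.1495 = 3.598 × 10^-3 mol
n(I2) = n(S2O3^2-)/2 = 1.799 × 10^-3 mol
From the 2:1 ratio, n(Cu2+) in the aliquot = 2/1 × 1.799 × 10^-3 = 3.598 × 10^-3 mol
[Cu2+]_dilute = 3.598 × 10^-3 / 0.009836 = 0.3658 mol/L
[Cu2+]_original = 0.3658 × 100.0/24.61 = 1.487 mol/L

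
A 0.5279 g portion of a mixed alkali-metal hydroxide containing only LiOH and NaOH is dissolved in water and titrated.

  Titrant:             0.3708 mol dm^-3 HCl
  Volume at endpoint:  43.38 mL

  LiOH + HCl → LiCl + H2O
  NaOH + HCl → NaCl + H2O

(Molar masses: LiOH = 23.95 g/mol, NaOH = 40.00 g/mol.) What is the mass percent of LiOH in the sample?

32.65 %

n(HCl) = 0.04338 × 0.3708 = 0.01609 mol
Let x = n(LiOH), y = n(NaOH).
Titrant: 1x + 1y = 0.01609;  mass: 23.95x + 40.00y = 0.5279
Solving, x = 7.197 × 10^-3 mol, y = 8.888 × 10^-3 mol
mass of LiOH = 7.197 × 10^-3 × 23.95 = 0.1724 g
% LiOH = 0.1724 / 0.5279 × 100 = 32.65 %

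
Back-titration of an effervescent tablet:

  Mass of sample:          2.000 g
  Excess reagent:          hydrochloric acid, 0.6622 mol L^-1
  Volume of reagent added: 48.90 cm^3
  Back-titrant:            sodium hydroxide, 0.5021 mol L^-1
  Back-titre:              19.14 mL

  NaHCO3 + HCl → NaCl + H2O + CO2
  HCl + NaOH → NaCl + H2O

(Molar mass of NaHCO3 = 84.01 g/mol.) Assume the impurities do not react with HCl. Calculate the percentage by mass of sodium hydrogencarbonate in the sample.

n(HCl) added = 0.04890 × 0.6622 = 0.03238 mol
n(NaOH) used in back-titration = 0.01914 × 0.5021 = 9.610 × 10^-3 mol
n(HCl) left over = 9.610 × 10^-3 mol (1:1 ratio)
n(HCl) consumed by analyte = 0.03238 − 9.610 × 10^-3 = 0.02277 mol
n(NaHCO3) = 0.02277 mol (1:1 ratio)
mass of NaHCO3 = 0.02277 × 84.01 = 1.913 g
% NaHCO3 = 1.913 / 2.000 × 100 = 95.65 %

95.65 %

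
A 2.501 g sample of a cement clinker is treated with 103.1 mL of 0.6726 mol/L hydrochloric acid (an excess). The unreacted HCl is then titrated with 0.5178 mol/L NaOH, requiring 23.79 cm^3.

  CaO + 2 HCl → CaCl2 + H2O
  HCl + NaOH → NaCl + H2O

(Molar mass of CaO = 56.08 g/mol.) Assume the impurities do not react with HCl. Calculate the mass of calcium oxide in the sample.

n(HCl) added = 0.1031 × 0.6726 = 0.06935 mol
n(NaOH) used in back-titration = 0.02379 × 0.5178 = 0.01232 mol
n(HCl) left over = 0.01232 mol (1:1 ratio)
n(HCl) consumed by analyte = 0.06935 − 0.01232 = 0.05703 mol
From the 1:2 ratio, n(CaO) = 1/2 × 0.05703 = 0.02851 mol
mass of CaO = 0.02851 × 56.08 = 1.599 g

1.599 g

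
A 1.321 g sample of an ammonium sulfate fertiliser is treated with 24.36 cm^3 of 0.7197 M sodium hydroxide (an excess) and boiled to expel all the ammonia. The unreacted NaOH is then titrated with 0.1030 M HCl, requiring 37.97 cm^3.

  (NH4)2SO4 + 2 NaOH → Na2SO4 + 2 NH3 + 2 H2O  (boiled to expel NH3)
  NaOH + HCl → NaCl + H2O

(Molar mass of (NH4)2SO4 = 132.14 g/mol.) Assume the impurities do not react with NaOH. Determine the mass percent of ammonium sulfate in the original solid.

n(NaOH) added = 0.02436 × 0.7197 = 0.01753 mol
n(HCl) used in back-titration = 0.03797 × 0.1030 = 3.911 × 10^-3 mol
n(NaOH) left over = 3.911 × 10^-3 mol (1:1 ratio)
n(NaOH) consumed by analyte = 0.01753 − 3.911 × 10^-3 = 0.01362 mol
From the 1:2 ratio, n((NH4)2SO4) = 1/2 × 0.01362 = 6.810 × 10^-3 mol
mass of (NH4)2SO4 = 6.810 × 10^-3 × 132.14 = 0.8999 g
% (NH4)2SO4 = 0.8999 / 1.321 × 100 = 68.13 %

68.13 %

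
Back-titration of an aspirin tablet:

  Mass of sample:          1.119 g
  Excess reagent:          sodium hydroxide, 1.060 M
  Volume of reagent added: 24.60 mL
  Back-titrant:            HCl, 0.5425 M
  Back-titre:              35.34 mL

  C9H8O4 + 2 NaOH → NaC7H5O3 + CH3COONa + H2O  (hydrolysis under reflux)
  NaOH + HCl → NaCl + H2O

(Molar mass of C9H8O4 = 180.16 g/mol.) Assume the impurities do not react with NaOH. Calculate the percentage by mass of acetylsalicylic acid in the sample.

n(NaOH) added = 0.02460 × 1.060 = 0.02608 mol
n(HCl) used in back-titration = 0.03534 × 0.5425 = 0.01917 mol
n(NaOH) left over = 0.01917 mol (1:1 ratio)
n(NaOH) consumed by analyte = 0.02608 − 0.01917 = 6.904 × 10^-3 mol
From the 1:2 ratio, n(C9H8O4) = 1/2 × 6.904 × 10^-3 = 3.452 × 10^-3 mol
mass of C9H8O4 = 3.452 × 10^-3 × 180.16 = 0.6219 g
% C9H8O4 = 0.6219 / 1.119 × 100 = 55.58 %

55.58 %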